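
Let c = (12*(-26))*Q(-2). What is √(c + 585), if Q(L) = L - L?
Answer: 3*√65 ≈ 24.187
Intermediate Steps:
Q(L) = 0
c = 0 (c = (12*(-26))*0 = -312*0 = 0)
√(c + 585) = √(0 + 585) = √585 = 3*√65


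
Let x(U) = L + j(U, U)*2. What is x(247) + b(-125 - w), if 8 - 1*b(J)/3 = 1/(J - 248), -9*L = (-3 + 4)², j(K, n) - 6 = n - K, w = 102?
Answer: 153452/4275 ≈ 35.895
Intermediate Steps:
j(K, n) = 6 + n - K (j(K, n) = 6 + (n - K) = 6 + n - K)
L = -⅑ (L = -(-3 + 4)²/9 = -⅑*1² = -⅑*1 = -⅑ ≈ -0.11111)
x(U) = 107/9 (x(U) = -⅑ + (6 + U - U)*2 = -⅑ + 6*2 = -⅑ + 12 = 107/9)
b(J) = 24 - 3/(-248 + J) (b(J) = 24 - 3/(J - 248) = 24 - 3/(-248 + J))
x(247) + b(-125 - w) = 107/9 + 3*(-1985 + 8*(-125 - 1*102))/(-248 + (-125 - 1*102)) = 107/9 + 3*(-1985 + 8*(-125 - 102))/(-248 + (-125 - 102)) = 107/9 + 3*(-1985 + 8*(-227))/(-248 - 227) = 107/9 + 3*(-1985 - 1816)/(-475) = 107/9 + 3*(-1/475)*(-3801) = 107/9 + 11403/475 = 153452/4275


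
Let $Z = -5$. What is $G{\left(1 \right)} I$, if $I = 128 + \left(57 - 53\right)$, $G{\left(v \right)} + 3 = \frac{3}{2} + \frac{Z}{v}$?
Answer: $-858$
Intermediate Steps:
$G{\left(v \right)} = - \frac{3}{2} - \frac{5}{v}$ ($G{\left(v \right)} = -3 + \left(\frac{3}{2} - \frac{5}{v}\right) = - \frac{3}{2} - \frac{5}{v}$)
$I = 132$ ($I = 128 + \left(57 - 53\right) = 128 + 4 = 132$)
$G{\left(1 \right)} I = \left(- \frac{3}{2} - \frac{5}{1}\right) 132 = \left(- \frac{3}{2} - 5\right) 132 = \left(- \frac{13}{2}\right) 132 = -858$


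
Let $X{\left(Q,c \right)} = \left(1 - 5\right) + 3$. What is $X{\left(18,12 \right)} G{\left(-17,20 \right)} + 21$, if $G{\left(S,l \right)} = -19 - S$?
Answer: $23$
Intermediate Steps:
$X{\left(Q,c \right)} = -1$ ($X{\left(Q,c \right)} = -4 + 3 = -1$)
$X{\left(18,12 \right)} G{\left(-17,20 \right)} + 21 = - (-19 - -17) + 21 = - (-19 + 17) + 21 = \left(-1\right) \left(-2\right) + 21 = 2 + 21 = 23$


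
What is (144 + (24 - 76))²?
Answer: 8464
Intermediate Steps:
(144 + (24 - 76))² = (144 - 52)² = 92² = 8464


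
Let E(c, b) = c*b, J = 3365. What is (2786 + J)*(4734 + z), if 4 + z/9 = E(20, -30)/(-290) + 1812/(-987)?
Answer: 275833192734/9541 ≈ 2.8910e+7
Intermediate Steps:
E(c, b) = b*c
z = -323460/9541 (z = -36 + 9*(-30*20/(-290) + 1812/(-987)) = -36 + 9*(-600*(-1/290) + 1812*(-1/987)) = -36 + 9*(60/29 - 604/329) = -36 + 9*(2224/9541) = -36 + 20016/9541 = -323460/9541 ≈ -33.902)
(2786 + J)*(4734 + z) = (2786 + 3365)*(4734 - 323460/9541) = 6151*(44843634/9541) = 275833192734/9541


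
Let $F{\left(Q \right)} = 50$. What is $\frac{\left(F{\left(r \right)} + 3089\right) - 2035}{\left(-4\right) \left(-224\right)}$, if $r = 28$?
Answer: $\frac{69}{56} \approx 1.2321$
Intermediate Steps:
$\frac{\left(F{\left(r \right)} + 3089\right) - 2035}{\left(-4\right) \left(-224\right)} = \frac{\left(50 + 3089\right) - 2035}{\left(-4\right) \left(-224\right)} = \frac{3139 - 2035}{896} = 1104 \cdot \frac{1}{896} = \frac{69}{56}$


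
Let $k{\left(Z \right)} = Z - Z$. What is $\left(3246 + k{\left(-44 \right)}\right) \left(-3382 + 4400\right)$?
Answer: $3304428$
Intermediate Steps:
$k{\left(Z \right)} = 0$
$\left(3246 + k{\left(-44 \right)}\right) \left(-3382 + 4400\right) = \left(3246 + 0\right) \left(-3382 + 4400\right) = 3246 \cdot 1018 = 3304428$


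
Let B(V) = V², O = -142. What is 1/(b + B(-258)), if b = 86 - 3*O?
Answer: 1/67076 ≈ 1.4908e-5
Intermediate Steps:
b = 512 (b = 86 - 3*(-142) = 86 + 426 = 512)
1/(b + B(-258)) = 1/(512 + (-258)²) = 1/(512 + 66564) = 1/67076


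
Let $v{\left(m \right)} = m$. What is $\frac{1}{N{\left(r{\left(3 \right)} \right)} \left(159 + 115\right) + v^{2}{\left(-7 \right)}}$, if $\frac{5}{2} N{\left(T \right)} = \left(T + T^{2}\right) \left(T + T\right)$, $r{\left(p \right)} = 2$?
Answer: $\frac{5}{13397} \approx 0.00037322$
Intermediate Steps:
$N{\left(T \right)} = \frac{4 T \left(T + T^{2}\right)}{5}$ ($N{\left(T \right)} = \frac{2 \left(T + T^{2}\right) \left(T + T\right)}{5} = \frac{2 \left(T + T^{2}\right) 2 T}{5} = \frac{2 \cdot 2 T \left(T + T^{2}\right)}{5} = \frac{4 T \left(T + T^{2}\right)}{5}$)
$\frac{1}{N{\left(r{\left(3 \right)} \right)} \left(159 + 115\right) + v^{2}{\left(-7 \right)}} = \frac{1}{\frac{4 \cdot 2^{2} \left(1 + 2\right)}{5} \left(159 + 115\right) + \left(-7\right)^{2}} = \frac{1}{\frac{4}{5} \cdot 4 \cdot 3 \cdot 274 + 49} = \frac{1}{\frac{48}{5} \cdot 274 + 49} = \frac{1}{\frac{13152}{5} + 49} = \frac{1}{\frac{13397}{5}} = \frac{5}{13397}$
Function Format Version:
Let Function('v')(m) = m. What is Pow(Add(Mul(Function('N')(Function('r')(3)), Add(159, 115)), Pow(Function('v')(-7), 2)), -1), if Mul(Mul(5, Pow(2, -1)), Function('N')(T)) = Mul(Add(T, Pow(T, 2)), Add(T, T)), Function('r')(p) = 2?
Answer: Rational(5, 13397) ≈ 0.00037322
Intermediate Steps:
Function('N')(T) = Mul(Rational(4, 5), T, Add(T, Pow(T, 2))) (Function('N')(T) = Mul(Rational(2, 5), Mul(Add(T, Pow(T, 2)), Add(T, T))) = Mul(Rational(2, 5), Mul(Add(T, Pow(T, 2)), Mul(2, T))) = Mul(Rational(2, 5), Mul(2, T, Add(T, Pow(T, 2)))) = Mul(Rational(4, 5), T, Add(T, Pow(T, 2))))
Pow(Add(Mul(Function('N')(Function('r')(3)), Add(159, 115)), Pow(Function('v')(-7), 2)), -1) = Pow(Add(Mul(Mul(Rational(4, 5), Pow(2, 2), Add(1, 2)), Add(159, 115)), Pow(-7, 2)), -1) = Pow(Add(Mul(Mul(Rational(4, 5), 4, 3), 274), 49), -1) = Pow(Add(Mul(Rational(48, 5), 274), 49), -1) = Pow(Add(Rational(13152, 5), 49), -1) = Pow(Rational(13397, 5), -1) = Rational(5, 13397)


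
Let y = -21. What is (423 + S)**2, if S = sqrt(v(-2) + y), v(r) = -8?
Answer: (423 + I*sqrt(29))**2 ≈ 1.789e+5 + 4555.8*I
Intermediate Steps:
S = I*sqrt(29) (S = sqrt(-8 - 21) = sqrt(-29) = I*sqrt(29) ≈ 5.3852*I)
(423 + S)**2 = (423 + I*sqrt(29))**2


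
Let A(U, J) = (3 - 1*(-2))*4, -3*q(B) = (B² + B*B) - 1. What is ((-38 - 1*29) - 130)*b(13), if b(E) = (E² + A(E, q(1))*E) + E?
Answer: -87074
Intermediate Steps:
q(B) = ⅓ - 2*B²/3 (q(B) = -((B² + B*B) - 1)/3 = -((B² + B²) - 1)/3 = -(2*B² - 1)/3 = -(-1 + 2*B²)/3 = ⅓ - 2*B²/3)
A(U, J) = 20 (A(U, J) = (3 + 2)*4 = 5*4 = 20)
b(E) = E² + 21*E (b(E) = (E² + 20*E) + E = E² + 21*E)
((-38 - 1*29) - 130)*b(13) = ((-38 - 1*29) - 130)*(13*(21 + 13)) = ((-38 - 29) - 130)*(13*34) = (-67 - 130)*442 = -197*442 = -87074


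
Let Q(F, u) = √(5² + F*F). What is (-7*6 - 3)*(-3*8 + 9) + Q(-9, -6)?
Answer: 675 + √106 ≈ 685.30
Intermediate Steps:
Q(F, u) = √(25 + F²)
(-7*6 - 3)*(-3*8 + 9) + Q(-9, -6) = (-7*6 - 3)*(-3*8 + 9) + √(25 + (-9)²) = (-42 - 3)*(-24 + 9) + √(25 + 81) = -45*(-15) + √106 = 675 + √106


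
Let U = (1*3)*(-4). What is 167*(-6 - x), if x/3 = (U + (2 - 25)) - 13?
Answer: 23046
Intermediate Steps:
U = -12 (U = 3*(-4) = -12)
x = -144 (x = 3*((-12 + (2 - 25)) - 13) = 3*((-12 - 23) - 13) = 3*(-35 - 13) = 3*(-48) = -144)
167*(-6 - x) = 167*(-6 - 1*(-144)) = 167*(-6 + 144) = 167*138 = 23046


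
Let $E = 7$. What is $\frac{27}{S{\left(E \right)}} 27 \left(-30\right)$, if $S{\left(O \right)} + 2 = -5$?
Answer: $\frac{21870}{7} \approx 3124.3$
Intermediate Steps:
$S{\left(O \right)} = -7$ ($S{\left(O \right)} = -2 - 5 = -7$)
$\frac{27}{S{\left(E \right)}} 27 \left(-30\right) = \frac{27}{-7} \cdot 27 \left(-30\right) = 27 \left(- \frac{1}{7}\right) 27 \left(-30\right) = \left(- \frac{27}{7}\right) 27 \left(-30\right) = \left(- \frac{729}{7}\right) \left(-30\right) = \frac{21870}{7}$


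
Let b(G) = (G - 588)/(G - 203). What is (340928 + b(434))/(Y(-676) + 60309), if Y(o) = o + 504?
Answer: 1022782/180411 ≈ 5.6692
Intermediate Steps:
Y(o) = 504 + o
b(G) = (-588 + G)/(-203 + G)
(340928 + b(434))/(Y(-676) + 60309) = (340928 + (-588 + 434)/(-203 + 434))/((504 - 676) + 60309) = (340928 - 154/231)/(-172 + 60309) = (340928 + (1/231)*(-154))/60137 = (340928 - ⅔)*(1/60137) = (1022782/3)*(1/60137) = 1022782/180411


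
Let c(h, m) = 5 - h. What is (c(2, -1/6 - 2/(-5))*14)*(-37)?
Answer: -1554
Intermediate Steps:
(c(2, -1/6 - 2/(-5))*14)*(-37) = ((5 - 1*2)*14)*(-37) = ((5 - 2)*14)*(-37) = (3*14)*(-37) = 42*(-37) = -1554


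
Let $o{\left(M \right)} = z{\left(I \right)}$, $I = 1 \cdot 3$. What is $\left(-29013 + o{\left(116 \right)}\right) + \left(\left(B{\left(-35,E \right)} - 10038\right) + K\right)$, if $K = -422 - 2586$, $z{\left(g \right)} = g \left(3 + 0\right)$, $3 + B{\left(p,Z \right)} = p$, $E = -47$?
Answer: $-42088$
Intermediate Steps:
$B{\left(p,Z \right)} = -3 + p$
$I = 3$
$z{\left(g \right)} = 3 g$ ($z{\left(g \right)} = g 3 = 3 g$)
$o{\left(M \right)} = 9$ ($o{\left(M \right)} = 3 \cdot 3 = 9$)
$K = -3008$
$\left(-29013 + o{\left(116 \right)}\right) + \left(\left(B{\left(-35,E \right)} - 10038\right) + K\right) = \left(-29013 + 9\right) - 13084 = -29004 - 13084 = -42088$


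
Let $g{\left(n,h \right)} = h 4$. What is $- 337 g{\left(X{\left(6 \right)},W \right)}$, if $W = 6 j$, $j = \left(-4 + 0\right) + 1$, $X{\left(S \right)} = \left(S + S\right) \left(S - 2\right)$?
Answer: $24264$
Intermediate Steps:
$X{\left(S \right)} = 2 S \left(-2 + S\right)$
$j = -3$ ($j = -4 + 1 = -3$)
$W = -18$ ($W = 6 \left(-3\right) = -18$)
$g{\left(n,h \right)} = 4 h$
$- 337 g{\left(X{\left(6 \right)},W \right)} = - 337 \cdot 4 \left(-18\right) = \left(-337\right) \left(-72\right) = 24264$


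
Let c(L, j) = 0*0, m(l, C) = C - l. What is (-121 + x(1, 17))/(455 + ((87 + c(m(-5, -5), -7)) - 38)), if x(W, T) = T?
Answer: -13/63 ≈ -0.20635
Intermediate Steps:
c(L, j) = 0
(-121 + x(1, 17))/(455 + ((87 + c(m(-5, -5), -7)) - 38)) = (-121 + 17)/(455 + ((87 + 0) - 38)) = -104/(455 + (87 - 38)) = -104/(455 + 49) = -104/504 = -104*1/504 = -13/63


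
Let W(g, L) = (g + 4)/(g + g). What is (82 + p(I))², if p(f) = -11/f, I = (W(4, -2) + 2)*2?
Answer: 231361/36 ≈ 6426.7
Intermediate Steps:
W(g, L) = (4 + g)/(2*g) (W(g, L) = (4 + g)/((2*g)) = (4 + g)*(1/(2*g)) = (4 + g)/(2*g))
I = 6 (I = ((½)*(4 + 4)/4 + 2)*2 = ((½)*(¼)*8 + 2)*2 = (1 + 2)*2 = 3*2 = 6)
(82 + p(I))² = (82 - 11/6)² = (481/6)² = 231361/36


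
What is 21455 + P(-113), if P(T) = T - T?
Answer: 21455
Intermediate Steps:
P(T) = 0
21455 + P(-113) = 21455 + 0 = 21455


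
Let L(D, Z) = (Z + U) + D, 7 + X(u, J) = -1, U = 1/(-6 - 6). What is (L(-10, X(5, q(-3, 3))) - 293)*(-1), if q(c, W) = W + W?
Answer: 3733/12 ≈ 311.08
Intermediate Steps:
q(c, W) = 2*W
U = -1/12 (U = 1/(-12) = -1/12 ≈ -0.083333)
X(u, J) = -8 (X(u, J) = -7 - 1 = -8)
L(D, Z) = -1/12 + D + Z (L(D, Z) = (Z - 1/12) + D = (-1/12 + Z) + D = -1/12 + D + Z)
(L(-10, X(5, q(-3, 3))) - 293)*(-1) = ((-1/12 - 10 - 8) - 293)*(-1) = (-217/12 - 293)*(-1) = -3733/12*(-1) = 3733/12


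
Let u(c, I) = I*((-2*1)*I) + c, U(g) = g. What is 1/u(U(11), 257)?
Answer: -1/132087 ≈ -7.5708e-6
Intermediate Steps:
u(c, I) = c - 2*I**2 (u(c, I) = I*(-2*I) + c = -2*I**2 + c = c - 2*I**2)
1/u(U(11), 257) = 1/(11 - 2*257**2) = 1/(11 - 2*66049) = 1/(11 - 132098) = 1/(-132087) = -1/132087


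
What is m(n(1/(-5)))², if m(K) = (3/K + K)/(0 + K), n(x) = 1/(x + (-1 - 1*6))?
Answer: 15311569/625 ≈ 24499.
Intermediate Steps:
n(x) = 1/(-7 + x) (n(x) = 1/(x + (-1 - 6)) = 1/(x - 7) = 1/(-7 + x))
m(K) = (K + 3/K)/K
m(n(1/(-5)))² = (1 + 3/(1/(-7 + 1/(-5)))²)² = (1 + 3/(1/(-7 - ⅕))²)² = (1 + 3/(1/(-36/5))²)² = (1 + 3/(-5/36)²)² = (1 + 3*(1296/25))² = (1 + 3888/25)² = (3913/25)² = 15311569/625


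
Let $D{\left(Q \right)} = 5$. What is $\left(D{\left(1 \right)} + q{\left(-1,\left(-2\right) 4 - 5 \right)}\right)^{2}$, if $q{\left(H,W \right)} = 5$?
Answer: $100$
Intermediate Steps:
$\left(D{\left(1 \right)} + q{\left(-1,\left(-2\right) 4 - 5 \right)}\right)^{2} = \left(5 + 5\right)^{2} = 10^{2} = 100$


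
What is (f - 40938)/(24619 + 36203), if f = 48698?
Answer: 3880/30411 ≈ 0.12759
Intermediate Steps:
(f - 40938)/(24619 + 36203) = (48698 - 40938)/(24619 + 36203) = 7760/60822 = 7760*(1/60822) = 3880/30411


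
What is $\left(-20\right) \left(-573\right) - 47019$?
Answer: $-35559$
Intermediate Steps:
$\left(-20\right) \left(-573\right) - 47019 = 11460 - 47019 = -35559$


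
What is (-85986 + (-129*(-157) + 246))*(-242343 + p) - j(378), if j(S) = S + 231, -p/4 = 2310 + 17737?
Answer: 21121586988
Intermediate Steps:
p = -80188 (p = -4*(2310 + 17737) = -4*20047 = -80188)
j(S) = 231 + S
(-85986 + (-129*(-157) + 246))*(-242343 + p) - j(378) = (-85986 + (-129*(-157) + 246))*(-242343 - 80188) - (231 + 378) = (-85986 + (20253 + 246))*(-322531) - 1*609 = (-85986 + 20499)*(-322531) - 609 = -65487*(-322531) - 609 = 21121587597 - 609 = 21121586988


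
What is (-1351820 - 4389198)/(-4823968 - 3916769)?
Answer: 5741018/8740737 ≈ 0.65681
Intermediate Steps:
(-1351820 - 4389198)/(-4823968 - 3916769) = -5741018/(-8740737) = -5741018*(-1/8740737) = 5741018/8740737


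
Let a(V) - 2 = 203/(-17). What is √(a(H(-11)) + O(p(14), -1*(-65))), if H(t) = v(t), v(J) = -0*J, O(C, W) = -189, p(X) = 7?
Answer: I*√57494/17 ≈ 14.105*I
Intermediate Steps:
v(J) = 0 (v(J) = -1*0 = 0)
H(t) = 0
a(V) = -169/17 (a(V) = 2 + 203/(-17) = 2 + 203*(-1/17) = 2 - 203/17 = -169/17)
√(a(H(-11)) + O(p(14), -1*(-65))) = √(-169/17 - 189) = √(-3382/17) = I*√57494/17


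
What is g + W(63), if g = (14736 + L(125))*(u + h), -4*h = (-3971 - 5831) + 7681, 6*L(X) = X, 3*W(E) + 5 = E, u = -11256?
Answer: -3798674059/24 ≈ -1.5828e+8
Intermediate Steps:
W(E) = -5/3 + E/3
L(X) = X/6
h = 2121/4 (h = -((-3971 - 5831) + 7681)/4 = -(-9802 + 7681)/4 = -¼*(-2121) = 2121/4 ≈ 530.25)
g = -1266224841/8 (g = (14736 + (⅙)*125)*(-11256 + 2121/4) = (14736 + 125/6)*(-42903/4) = (88541/6)*(-42903/4) = -1266224841/8 ≈ -1.5828e+8)
g + W(63) = -1266224841/8 + (-5/3 + (⅓)*63) = -1266224841/8 + (-5/3 + 21) = -1266224841/8 + 58/3 = -3798674059/24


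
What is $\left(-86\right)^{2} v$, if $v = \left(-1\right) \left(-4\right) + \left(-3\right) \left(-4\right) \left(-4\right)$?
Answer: $-325424$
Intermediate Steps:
$v = -44$ ($v = 4 + 12 \left(-4\right) = 4 - 48 = -44$)
$\left(-86\right)^{2} v = \left(-86\right)^{2} \left(-44\right) = 7396 \left(-44\right) = -325424$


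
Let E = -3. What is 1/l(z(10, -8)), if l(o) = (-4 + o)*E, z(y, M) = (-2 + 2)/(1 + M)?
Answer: 1/12 ≈ 0.083333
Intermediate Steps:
z(y, M) = 0 (z(y, M) = 0/(1 + M) = 0)
l(o) = 12 - 3*o (l(o) = (-4 + o)*(-3) = 12 - 3*o)
1/l(z(10, -8)) = 1/(12 - 3*0) = 1/(12 + 0) = 1/12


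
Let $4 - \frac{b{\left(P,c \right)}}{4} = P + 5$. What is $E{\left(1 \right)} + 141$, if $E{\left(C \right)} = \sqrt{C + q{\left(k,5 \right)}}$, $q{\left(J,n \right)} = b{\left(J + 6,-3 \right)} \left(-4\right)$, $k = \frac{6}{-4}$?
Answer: $141 + \sqrt{89} \approx 150.43$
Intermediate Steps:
$b{\left(P,c \right)} = -4 - 4 P$ ($b{\left(P,c \right)} = 16 - 4 \left(P + 5\right) = 16 - 4 \left(5 + P\right) = 16 - \left(20 + 4 P\right) = -4 - 4 P$)
$k = - \frac{3}{2}$ ($k = 6 \left(- \frac{1}{4}\right) = - \frac{3}{2} \approx -1.5$)
$q{\left(J,n \right)} = 112 + 16 J$ ($q{\left(J,n \right)} = \left(-4 - 4 \left(J + 6\right)\right) \left(-4\right) = \left(-4 - 4 \left(6 + J\right)\right) \left(-4\right) = \left(-4 - \left(24 + 4 J\right)\right) \left(-4\right) = \left(-28 - 4 J\right) \left(-4\right) = 112 + 16 J$)
$E{\left(C \right)} = \sqrt{88 + C}$ ($E{\left(C \right)} = \sqrt{C + \left(112 + 16 \left(- \frac{3}{2}\right)\right)} = \sqrt{C + \left(112 - 24\right)} = \sqrt{C + 88} = \sqrt{88 + C}$)
$E{\left(1 \right)} + 141 = \sqrt{88 + 1} + 141 = \sqrt{89} + 141 = 141 + \sqrt{89}$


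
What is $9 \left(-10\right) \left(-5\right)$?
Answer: $450$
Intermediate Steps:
$9 \left(-10\right) \left(-5\right) = \left(-90\right) \left(-5\right) = 450$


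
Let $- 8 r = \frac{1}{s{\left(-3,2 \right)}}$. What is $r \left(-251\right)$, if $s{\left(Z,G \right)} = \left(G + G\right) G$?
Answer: $\frac{251}{64} \approx 3.9219$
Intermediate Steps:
$s{\left(Z,G \right)} = 2 G^{2}$ ($s{\left(Z,G \right)} = 2 G G = 2 G^{2}$)
$r = - \frac{1}{64}$ ($r = - \frac{1}{8 \cdot 2 \cdot 2^{2}} = - \frac{1}{8 \cdot 2 \cdot 4} = - \frac{1}{8 \cdot 8} = \left(- \frac{1}{8}\right) \frac{1}{8} = - \frac{1}{64} \approx -0.015625$)
$r \left(-251\right) = \left(- \frac{1}{64}\right) \left(-251\right) = \frac{251}{64}$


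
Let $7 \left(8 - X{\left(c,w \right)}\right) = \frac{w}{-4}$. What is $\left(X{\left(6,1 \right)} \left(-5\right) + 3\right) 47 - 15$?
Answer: $- \frac{49347}{28} \approx -1762.4$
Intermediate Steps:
$X{\left(c,w \right)} = 8 + \frac{w}{28}$ ($X{\left(c,w \right)} = 8 - \frac{w \frac{1}{-4}}{7} = 8 - \frac{w \left(- \frac{1}{4}\right)}{7} = 8 - \frac{\left(- \frac{1}{4}\right) w}{7} = 8 + \frac{w}{28}$)
$\left(X{\left(6,1 \right)} \left(-5\right) + 3\right) 47 - 15 = \left(\left(8 + \frac{1}{28} \cdot 1\right) \left(-5\right) + 3\right) 47 - 15 = \left(\left(8 + \frac{1}{28}\right) \left(-5\right) + 3\right) 47 - 15 = \left(\frac{225}{28} \left(-5\right) + 3\right) 47 - 15 = \left(- \frac{1125}{28} + 3\right) 47 - 15 = \left(- \frac{1041}{28}\right) 47 - 15 = - \frac{48927}{28} - 15 = - \frac{49347}{28}$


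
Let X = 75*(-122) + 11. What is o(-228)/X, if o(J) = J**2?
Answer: -2736/481 ≈ -5.6881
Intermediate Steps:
X = -9139 (X = -9150 + 11 = -9139)
o(-228)/X = (-228)**2/(-9139) = 51984*(-1/9139) = -2736/481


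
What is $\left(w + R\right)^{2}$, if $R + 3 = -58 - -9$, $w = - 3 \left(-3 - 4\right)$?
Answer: $961$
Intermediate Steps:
$w = 21$ ($w = \left(-3\right) \left(-7\right) = 21$)
$R = -52$ ($R = -3 - 49 = -52$)
$\left(w + R\right)^{2} = \left(21 - 52\right)^{2} = \left(-31\right)^{2} = 961$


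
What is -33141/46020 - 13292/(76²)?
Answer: -4182918/1384435 ≈ -3.0214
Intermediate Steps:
-33141/46020 - 13292/(76²) = -33141*1/46020 - 13292/5776 = -11047/15340 - 13292*1/5776 = -11047/15340 - 3323/1444 = -4182918/1384435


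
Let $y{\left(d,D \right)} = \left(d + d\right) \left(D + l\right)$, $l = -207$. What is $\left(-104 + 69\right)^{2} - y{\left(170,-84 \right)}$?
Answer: $100165$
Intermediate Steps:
$y{\left(d,D \right)} = 2 d \left(-207 + D\right)$ ($y{\left(d,D \right)} = \left(d + d\right) \left(D - 207\right) = 2 d \left(-207 + D\right)$)
$\left(-104 + 69\right)^{2} - y{\left(170,-84 \right)} = \left(-104 + 69\right)^{2} - 2 \cdot 170 \left(-207 - 84\right) = \left(-35\right)^{2} - 2 \cdot 170 \left(-291\right) = 1225 - -98940 = 1225 + 98940 = 100165$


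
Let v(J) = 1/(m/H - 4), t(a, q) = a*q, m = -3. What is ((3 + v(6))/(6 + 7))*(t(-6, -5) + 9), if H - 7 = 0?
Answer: 258/31 ≈ 8.3226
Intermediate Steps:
H = 7 (H = 7 + 0 = 7)
v(J) = -7/31 (v(J) = 1/(-3/7 - 4) = 1/(-31/7) = -7/31)
((3 + v(6))/(6 + 7))*(t(-6, -5) + 9) = ((3 - 7/31)/(6 + 7))*(-6*(-5) + 9) = ((86/31)/13)*(30 + 9) = ((86/31)*(1/13))*39 = (86/403)*39 = 258/31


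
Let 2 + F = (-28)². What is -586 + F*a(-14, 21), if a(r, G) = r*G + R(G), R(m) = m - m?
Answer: -230494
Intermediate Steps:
R(m) = 0
a(r, G) = G*r (a(r, G) = r*G + 0 = G*r + 0 = G*r)
F = 782 (F = -2 + (-28)² = -2 + 784 = 782)
-586 + F*a(-14, 21) = -586 + 782*(21*(-14)) = -586 + 782*(-294) = -586 - 229908 = -230494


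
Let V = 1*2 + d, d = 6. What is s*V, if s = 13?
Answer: 104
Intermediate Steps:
V = 8 (V = 1*2 + 6 = 2 + 6 = 8)
s*V = 13*8 = 104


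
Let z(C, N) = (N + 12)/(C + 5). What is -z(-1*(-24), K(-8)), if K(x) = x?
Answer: -4/29 ≈ -0.13793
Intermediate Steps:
z(C, N) = (12 + N)/(5 + C)
-z(-1*(-24), K(-8)) = -(12 - 8)/(5 - 1*(-24)) = -4/(5 + 24) = -4/29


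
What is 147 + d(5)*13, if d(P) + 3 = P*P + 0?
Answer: 433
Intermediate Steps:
d(P) = -3 + P² (d(P) = -3 + (P*P + 0) = -3 + (P² + 0) = -3 + P²)
147 + d(5)*13 = 147 + (-3 + 5²)*13 = 147 + (-3 + 25)*13 = 147 + 22*13 = 147 + 286 = 433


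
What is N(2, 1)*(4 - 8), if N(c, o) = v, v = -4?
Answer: 16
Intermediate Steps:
N(c, o) = -4
N(2, 1)*(4 - 8) = -4*(4 - 8) = -4*(-4) = 16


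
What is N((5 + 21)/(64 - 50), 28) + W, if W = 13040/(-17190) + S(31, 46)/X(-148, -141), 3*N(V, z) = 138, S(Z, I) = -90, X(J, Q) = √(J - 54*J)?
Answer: 77770/1719 - 45*√1961/1961 ≈ 44.225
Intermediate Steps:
X(J, Q) = √53*√(-J) (X(J, Q) = √(-53*J) = √53*√(-J))
N(V, z) = 46 (N(V, z) = (⅓)*138 = 46)
W = -1304/1719 - 45*√1961/1961 (W = 13040/(-17190) - 90*√1961/3922 = 13040*(-1/17190) - 90*√1961/3922 = -1304/1719 - 90*√1961/3922 = -1304/1719 - 45*√1961/1961 ≈ -1.7748)
N((5 + 21)/(64 - 50), 28) + W = 46 + (-1304/1719 - 45*√1961/1961) = 77770/1719 - 45*√1961/1961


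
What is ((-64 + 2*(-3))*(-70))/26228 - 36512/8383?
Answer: -2760723/662257 ≈ -4.1687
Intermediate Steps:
((-64 + 2*(-3))*(-70))/26228 - 36512/8383 = ((-64 - 6)*(-70))*(1/26228) - 36512*1/8383 = -70*(-70)*(1/26228) - 36512/8383 = 4900*(1/26228) - 36512/8383 = 1225/6557 - 36512/8383 = -2760723/662257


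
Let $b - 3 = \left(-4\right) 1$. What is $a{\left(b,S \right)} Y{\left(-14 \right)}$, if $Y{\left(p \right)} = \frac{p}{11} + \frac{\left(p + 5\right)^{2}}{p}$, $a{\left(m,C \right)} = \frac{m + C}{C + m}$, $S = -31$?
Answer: $- \frac{1087}{154} \approx -7.0584$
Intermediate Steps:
$b = -1$ ($b = 3 - 4 = -1$)
$a{\left(m,C \right)} = 1$ ($a{\left(m,C \right)} = \frac{C + m}{C + m} = 1$)
$Y{\left(p \right)} = \frac{p}{11} + \frac{\left(5 + p\right)^{2}}{p}$ ($Y{\left(p \right)} = p \frac{1}{11} + \frac{\left(5 + p\right)^{2}}{p} = \frac{p}{11} + \frac{\left(5 + p\right)^{2}}{p}$)
$a{\left(b,S \right)} Y{\left(-14 \right)} = 1 \left(\frac{1}{11} \left(-14\right) + \frac{\left(5 - 14\right)^{2}}{-14}\right) = 1 \left(- \frac{14}{11} - \frac{\left(-9\right)^{2}}{14}\right) = 1 \left(- \frac{14}{11} - \frac{81}{14}\right) = 1 \left(- \frac{1087}{154}\right) = - \frac{1087}{154}$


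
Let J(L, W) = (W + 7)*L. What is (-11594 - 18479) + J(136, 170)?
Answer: -6001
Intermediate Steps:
J(L, W) = L*(7 + W) (J(L, W) = (7 + W)*L = L*(7 + W))
(-11594 - 18479) + J(136, 170) = (-11594 - 18479) + 136*(7 + 170) = -30073 + 136*177 = -30073 + 24072 = -6001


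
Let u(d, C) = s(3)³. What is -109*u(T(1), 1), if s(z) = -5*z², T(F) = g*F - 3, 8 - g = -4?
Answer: 9932625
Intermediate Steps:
g = 12 (g = 8 - 1*(-4) = 8 + 4 = 12)
T(F) = -3 + 12*F (T(F) = 12*F - 3 = -3 + 12*F)
u(d, C) = -91125 (u(d, C) = (-5*3²)³ = (-5*9)³ = (-45)³ = -91125)
-109*u(T(1), 1) = -109*(-91125) = 9932625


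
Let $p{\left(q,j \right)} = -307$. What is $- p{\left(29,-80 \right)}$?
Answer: $307$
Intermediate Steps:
$- p{\left(29,-80 \right)} = \left(-1\right) \left(-307\right) = 307$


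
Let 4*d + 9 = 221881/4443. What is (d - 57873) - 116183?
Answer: -1546570669/8886 ≈ -1.7405e+5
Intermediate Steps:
d = 90947/8886 (d = -9/4 + (221881/4443)/4 = -9/4 + (221881*(1/4443))/4 = -9/4 + (1/4)*(221881/4443) = -9/4 + 221881/17772 = 90947/8886 ≈ 10.235)
(d - 57873) - 116183 = (90947/8886 - 57873) - 116183 = -514168531/8886 - 116183 = -1546570669/8886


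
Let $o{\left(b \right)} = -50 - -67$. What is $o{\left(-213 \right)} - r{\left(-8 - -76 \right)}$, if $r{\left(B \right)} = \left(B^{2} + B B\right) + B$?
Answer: $-9299$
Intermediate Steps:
$o{\left(b \right)} = 17$ ($o{\left(b \right)} = -50 + 67 = 17$)
$r{\left(B \right)} = B + 2 B^{2}$ ($r{\left(B \right)} = \left(B^{2} + B^{2}\right) + B = 2 B^{2} + B = B + 2 B^{2}$)
$o{\left(-213 \right)} - r{\left(-8 - -76 \right)} = 17 - \left(-8 - -76\right) \left(1 + 2 \left(-8 - -76\right)\right) = 17 - \left(-8 + 76\right) \left(1 + 2 \left(-8 + 76\right)\right) = 17 - 68 \left(1 + 2 \cdot 68\right) = 17 - 68 \left(1 + 136\right) = 17 - 68 \cdot 137 = 17 - 9316 = -9299$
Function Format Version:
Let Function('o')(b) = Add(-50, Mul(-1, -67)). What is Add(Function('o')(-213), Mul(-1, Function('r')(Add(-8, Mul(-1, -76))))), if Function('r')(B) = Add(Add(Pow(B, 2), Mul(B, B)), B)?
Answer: -9299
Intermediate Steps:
Function('o')(b) = 17 (Function('o')(b) = Add(-50, 67) = 17)
Function('r')(B) = Add(B, Mul(2, Pow(B, 2))) (Function('r')(B) = Add(Add(Pow(B, 2), Pow(B, 2)), B) = Add(Mul(2, Pow(B, 2)), B) = Add(B, Mul(2, Pow(B, 2))))
Add(Function('o')(-213), Mul(-1, Function('r')(Add(-8, Mul(-1, -76))))) = Add(17, Mul(-1, Mul(Add(-8, Mul(-1, -76)), Add(1, Mul(2, Add(-8, Mul(-1, -76))))))) = Add(17, Mul(-1, Mul(Add(-8, 76), Add(1, Mul(2, Add(-8, 76)))))) = Add(17, Mul(-1, Mul(68, Add(1, Mul(2, 68))))) = Add(17, Mul(-1, Mul(68, Add(1, 136)))) = Add(17, Mul(-1, Mul(68, 137))) = Add(17, Mul(-1, 9316)) = Add(17, -9316) = -9299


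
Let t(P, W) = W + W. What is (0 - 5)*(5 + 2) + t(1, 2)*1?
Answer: -31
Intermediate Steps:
t(P, W) = 2*W
(0 - 5)*(5 + 2) + t(1, 2)*1 = (0 - 5)*(5 + 2) + (2*2)*1 = -5*7 + 4*1 = -35 + 4 = -31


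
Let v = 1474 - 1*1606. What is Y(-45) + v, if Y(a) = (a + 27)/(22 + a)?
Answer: -3018/23 ≈ -131.22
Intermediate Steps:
Y(a) = (27 + a)/(22 + a)
v = -132 (v = 1474 - 1606 = -132)
Y(-45) + v = (27 - 45)/(22 - 45) - 132 = -18/(-23) - 132 = -1/23*(-18) - 132 = 18/23 - 132 = -3018/23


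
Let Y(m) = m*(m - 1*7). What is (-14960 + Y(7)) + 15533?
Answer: 573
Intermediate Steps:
Y(m) = m*(-7 + m) (Y(m) = m*(m - 7) = m*(-7 + m))
(-14960 + Y(7)) + 15533 = (-14960 + 7*(-7 + 7)) + 15533 = (-14960 + 7*0) + 15533 = (-14960 + 0) + 15533 = -14960 + 15533 = 573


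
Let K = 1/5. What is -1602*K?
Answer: -1602/5 ≈ -320.40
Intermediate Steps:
K = ⅕ ≈ 0.20000
-1602*K = -1602*⅕ = -1602/5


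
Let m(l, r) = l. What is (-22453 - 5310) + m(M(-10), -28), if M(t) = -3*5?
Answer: -27778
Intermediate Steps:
M(t) = -15
(-22453 - 5310) + m(M(-10), -28) = (-22453 - 5310) - 15 = -27763 - 15 = -27778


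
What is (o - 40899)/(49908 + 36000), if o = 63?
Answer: -3403/7159 ≈ -0.47535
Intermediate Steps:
(o - 40899)/(49908 + 36000) = (63 - 40899)/(49908 + 36000) = -40836/85908 = -40836*1/85908 = -3403/7159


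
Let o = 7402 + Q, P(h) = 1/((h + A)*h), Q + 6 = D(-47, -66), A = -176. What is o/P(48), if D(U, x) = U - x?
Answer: -45557760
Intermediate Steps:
Q = 13 (Q = -6 + (-47 - 1*(-66)) = -6 + (-47 + 66) = -6 + 19 = 13)
P(h) = 1/(h*(-176 + h)) (P(h) = 1/((h - 176)*h) = 1/((-176 + h)*h) = 1/(h*(-176 + h)))
o = 7415 (o = 7402 + 13 = 7415)
o/P(48) = 7415/((1/(48*(-176 + 48)))) = 7415/(((1/48)/(-128))) = 7415/(((1/48)*(-1/128))) = 7415/(-1/6144) = 7415*(-6144) = -45557760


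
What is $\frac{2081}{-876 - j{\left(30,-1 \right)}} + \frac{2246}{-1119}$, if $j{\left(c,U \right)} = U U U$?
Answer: $- \frac{4293889}{979125} \approx -4.3854$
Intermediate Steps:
$j{\left(c,U \right)} = U^{3}$ ($j{\left(c,U \right)} = U^{2} U = U^{3}$)
$\frac{2081}{-876 - j{\left(30,-1 \right)}} + \frac{2246}{-1119} = \frac{2081}{-876 - \left(-1\right)^{3}} + \frac{2246}{-1119} = \frac{2081}{-876 - -1} + 2246 \left(- \frac{1}{1119}\right) = \frac{2081}{-876 + 1} - \frac{2246}{1119} = \frac{2081}{-875} - \frac{2246}{1119} = 2081 \left(- \frac{1}{875}\right) - \frac{2246}{1119} = - \frac{2081}{875} - \frac{2246}{1119} = - \frac{4293889}{979125}$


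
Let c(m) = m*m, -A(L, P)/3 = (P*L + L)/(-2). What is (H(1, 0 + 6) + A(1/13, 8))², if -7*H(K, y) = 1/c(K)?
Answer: 26569/33124 ≈ 0.80211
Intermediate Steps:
A(L, P) = 3*L/2 + 3*L*P/2 (A(L, P) = -3*(P*L + L)/(-2) = -3*(L*P + L)*(-1)/2 = -3*(L + L*P)*(-1)/2 = -3*(-L/2 - L*P/2) = 3*L/2 + 3*L*P/2)
c(m) = m²
H(K, y) = -1/(7*K²)
(H(1, 0 + 6) + A(1/13, 8))² = (-⅐/1² + (3/2)*(1 + 8)/13)² = (-⅐*1 + (3/2)*(1/13)*9)² = (-⅐ + 27/26)² = (163/182)² = 26569/33124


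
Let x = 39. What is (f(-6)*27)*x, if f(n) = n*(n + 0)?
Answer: 37908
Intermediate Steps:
f(n) = n² (f(n) = n*n = n²)
(f(-6)*27)*x = ((-6)²*27)*39 = (36*27)*39 = 972*39 = 37908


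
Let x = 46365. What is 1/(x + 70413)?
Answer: 1/116778 ≈ 8.5632e-6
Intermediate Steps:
1/(x + 70413) = 1/(46365 + 70413) = 1/116778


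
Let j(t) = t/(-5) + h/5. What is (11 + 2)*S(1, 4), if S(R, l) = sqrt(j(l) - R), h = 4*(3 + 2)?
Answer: 13*sqrt(55)/5 ≈ 19.282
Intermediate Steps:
h = 20 (h = 4*5 = 20)
j(t) = 4 - t/5 (j(t) = t/(-5) + 20/5 = t*(-1/5) + 20*(1/5) = -t/5 + 4 = 4 - t/5)
S(R, l) = sqrt(4 - R - l/5) (S(R, l) = sqrt((4 - l/5) - R) = sqrt(4 - R - l/5))
(11 + 2)*S(1, 4) = (11 + 2)*(sqrt(100 - 25*1 - 5*4)/5) = 13*(sqrt(100 - 25 - 20)/5) = 13*(sqrt(55)/5) = 13*sqrt(55)/5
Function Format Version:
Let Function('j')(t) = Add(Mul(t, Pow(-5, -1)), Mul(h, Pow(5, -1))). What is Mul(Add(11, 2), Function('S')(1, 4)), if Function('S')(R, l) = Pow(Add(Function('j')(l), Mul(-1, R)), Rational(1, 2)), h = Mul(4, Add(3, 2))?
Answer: Mul(Rational(13, 5), Pow(55, Rational(1, 2))) ≈ 19.282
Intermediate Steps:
h = 20 (h = Mul(4, 5) = 20)
Function('j')(t) = Add(4, Mul(Rational(-1, 5), t)) (Function('j')(t) = Add(Mul(t, Pow(-5, -1)), Mul(20, Pow(5, -1))) = Add(Mul(t, Rational(-1, 5)), Mul(20, Rational(1, 5))) = Add(Mul(Rational(-1, 5), t), 4) = Add(4, Mul(Rational(-1, 5), t)))
Function('S')(R, l) = Pow(Add(4, Mul(-1, R), Mul(Rational(-1, 5), l)), Rational(1, 2)) (Function('S')(R, l) = Pow(Add(Add(4, Mul(Rational(-1, 5), l)), Mul(-1, R)), Rational(1, 2)) = Pow(Add(4, Mul(-1, R), Mul(Rational(-1, 5), l)), Rational(1, 2)))
Mul(Add(11, 2), Function('S')(1, 4)) = Mul(Add(11, 2), Mul(Rational(1, 5), Pow(Add(100, Mul(-25, 1), Mul(-5, 4)), Rational(1, 2)))) = Mul(13, Mul(Rational(1, 5), Pow(Add(100, -25, -20), Rational(1, 2)))) = Mul(13, Mul(Rational(1, 5), Pow(55, Rational(1, 2)))) = Mul(Rational(13, 5), Pow(55, Rational(1, 2)))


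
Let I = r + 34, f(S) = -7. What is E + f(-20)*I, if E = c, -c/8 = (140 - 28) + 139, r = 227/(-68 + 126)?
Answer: -131857/58 ≈ -2273.4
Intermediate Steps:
r = 227/58 ≈ 3.9138
c = -2008 (c = -8*((140 - 28) + 139) = -8*(112 + 139) = -8*251 = -2008)
I = 2199/58 (I = 227/58 + 34 = 2199/58 ≈ 37.914)
E = -2008
E + f(-20)*I = -2008 - 7*2199/58 = -2008 - 15393/58 = -131857/58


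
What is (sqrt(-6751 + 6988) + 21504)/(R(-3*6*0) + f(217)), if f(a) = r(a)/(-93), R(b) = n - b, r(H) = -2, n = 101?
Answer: 1999872/9395 + 93*sqrt(237)/9395 ≈ 213.02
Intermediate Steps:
R(b) = 101 - b
f(a) = 2/93 (f(a) = -2/(-93) = -2*(-1/93) = 2/93)
(sqrt(-6751 + 6988) + 21504)/(R(-3*6*0) + f(217)) = (sqrt(-6751 + 6988) + 21504)/((101 - (-3*6)*0) + 2/93) = (sqrt(237) + 21504)/((101 - (-18)*0) + 2/93) = (21504 + sqrt(237))/((101 - 1*0) + 2/93) = (21504 + sqrt(237))/((101 + 0) + 2/93) = (21504 + sqrt(237))/(101 + 2/93) = (21504 + sqrt(237))/(9395/93) = (21504 + sqrt(237))*(93/9395) = 1999872/9395 + 93*sqrt(237)/9395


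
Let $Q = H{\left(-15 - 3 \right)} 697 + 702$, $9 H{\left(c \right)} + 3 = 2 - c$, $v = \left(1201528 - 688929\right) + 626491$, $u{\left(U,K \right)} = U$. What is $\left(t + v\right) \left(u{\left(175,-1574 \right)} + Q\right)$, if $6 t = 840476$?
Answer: $\frac{75760082936}{27} \approx 2.8059 \cdot 10^{9}$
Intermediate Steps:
$t = \frac{420238}{3}$ ($t = \frac{1}{6} \cdot 840476 = \frac{420238}{3} \approx 1.4008 \cdot 10^{5}$)
$v = 1139090$ ($v = 512599 + 626491 = 1139090$)
$H{\left(c \right)} = - \frac{1}{9} - \frac{c}{9}$ ($H{\left(c \right)} = - \frac{1}{3} + \frac{2 - c}{9} = - \frac{1}{3} - \left(- \frac{2}{9} + \frac{c}{9}\right) = - \frac{1}{9} - \frac{c}{9}$)
$Q = \frac{18167}{9}$ ($Q = \left(- \frac{1}{9} - \frac{-15 - 3}{9}\right) 697 + 702 = \left(- \frac{1}{9} - -2\right) 697 + 702 = \left(- \frac{1}{9} + 2\right) 697 + 702 = \frac{17}{9} \cdot 697 + 702 = \frac{11849}{9} + 702 = \frac{18167}{9} \approx 2018.6$)
$\left(t + v\right) \left(u{\left(175,-1574 \right)} + Q\right) = \left(\frac{420238}{3} + 1139090\right) \left(175 + \frac{18167}{9}\right) = \frac{3837508}{3} \cdot \frac{19742}{9} = \frac{75760082936}{27}$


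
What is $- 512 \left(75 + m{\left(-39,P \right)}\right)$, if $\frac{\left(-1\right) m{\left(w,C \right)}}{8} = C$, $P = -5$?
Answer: $-58880$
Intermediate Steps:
$m{\left(w,C \right)} = - 8 C$
$- 512 \left(75 + m{\left(-39,P \right)}\right) = - 512 \left(75 - -40\right) = - 512 \left(75 + 40\right) = \left(-512\right) 115 = -58880$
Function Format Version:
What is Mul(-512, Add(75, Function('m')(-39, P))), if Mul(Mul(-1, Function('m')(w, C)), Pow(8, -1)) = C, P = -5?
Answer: -58880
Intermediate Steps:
Function('m')(w, C) = Mul(-8, C)
Mul(-512, Add(75, Function('m')(-39, P))) = Mul(-512, Add(75, Mul(-8, -5))) = Mul(-512, Add(75, 40)) = Mul(-512, 115) = -58880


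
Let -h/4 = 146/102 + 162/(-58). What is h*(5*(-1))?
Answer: -40280/1479 ≈ -27.235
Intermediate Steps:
h = 8056/1479 (h = -4*(146/102 + 162/(-58)) = -4*(146*(1/102) + 162*(-1/58)) = -4*(73/51 - 81/29) = -4*(-2014/1479) = 8056/1479 ≈ 5.4469)
h*(5*(-1)) = 8056*(5*(-1))/1479 = (8056/1479)*(-5) = -40280/1479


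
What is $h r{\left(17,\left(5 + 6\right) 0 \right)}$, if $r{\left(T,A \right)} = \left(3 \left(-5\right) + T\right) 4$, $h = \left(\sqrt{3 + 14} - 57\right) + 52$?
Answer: $-40 + 8 \sqrt{17} \approx -7.0152$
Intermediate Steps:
$h = -5 + \sqrt{17}$ ($h = \left(\sqrt{17} - 57\right) + 52 = \left(-57 + \sqrt{17}\right) + 52 = -5 + \sqrt{17} \approx -0.87689$)
$r{\left(T,A \right)} = -60 + 4 T$ ($r{\left(T,A \right)} = \left(-15 + T\right) 4 = -60 + 4 T$)
$h r{\left(17,\left(5 + 6\right) 0 \right)} = \left(-5 + \sqrt{17}\right) \left(-60 + 4 \cdot 17\right) = \left(-5 + \sqrt{17}\right) \left(-60 + 68\right) = \left(-5 + \sqrt{17}\right) 8 = -40 + 8 \sqrt{17}$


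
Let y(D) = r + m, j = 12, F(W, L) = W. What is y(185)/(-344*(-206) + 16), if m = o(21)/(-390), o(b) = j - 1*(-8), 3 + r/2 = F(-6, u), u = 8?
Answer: -22/86385 ≈ -0.00025467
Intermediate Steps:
r = -18 (r = -6 + 2*(-6) = -6 - 12 = -18)
o(b) = 20 (o(b) = 12 - 1*(-8) = 12 + 8 = 20)
m = -2/39 (m = 20/(-390) = 20*(-1/390) = -2/39 ≈ -0.051282)
y(D) = -704/39 (y(D) = -18 - 2/39 = -704/39)
y(185)/(-344*(-206) + 16) = -704/(39*(-344*(-206) + 16)) = -704/(39*(70864 + 16)) = -704/39/70880 = -704/39*1/70880 = -22/86385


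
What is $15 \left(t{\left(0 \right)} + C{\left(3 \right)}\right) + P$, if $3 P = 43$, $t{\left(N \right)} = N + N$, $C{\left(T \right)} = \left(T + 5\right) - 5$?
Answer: $\frac{178}{3} \approx 59.333$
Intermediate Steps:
$C{\left(T \right)} = T$ ($C{\left(T \right)} = \left(5 + T\right) - 5 = T$)
$t{\left(N \right)} = 2 N$
$P = \frac{43}{3}$ ($P = \frac{1}{3} \cdot 43 = \frac{43}{3} \approx 14.333$)
$15 \left(t{\left(0 \right)} + C{\left(3 \right)}\right) + P = 15 \left(2 \cdot 0 + 3\right) + \frac{43}{3} = 15 \left(0 + 3\right) + \frac{43}{3} = 15 \cdot 3 + \frac{43}{3} = 45 + \frac{43}{3} = \frac{178}{3}$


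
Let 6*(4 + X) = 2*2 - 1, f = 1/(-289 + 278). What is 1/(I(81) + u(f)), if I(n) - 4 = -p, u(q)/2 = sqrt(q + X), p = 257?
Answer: -2783/704257 - I*sqrt(1738)/704257 ≈ -0.0039517 - 5.9196e-5*I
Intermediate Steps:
f = -1/11 (f = 1/(-11) = -1/11 ≈ -0.090909)
X = -7/2 (X = -4 + (2*2 - 1)/6 = -4 + (4 - 1)/6 = -4 + (1/6)*3 = -4 + 1/2 = -7/2 ≈ -3.5000)
u(q) = 2*sqrt(-7/2 + q) (u(q) = 2*sqrt(q - 7/2) = 2*sqrt(-7/2 + q))
I(n) = -253 (I(n) = 4 - 1*257 = 4 - 257 = -253)
1/(I(81) + u(f)) = 1/(-253 + sqrt(-14 + 4*(-1/11))) = 1/(-253 + sqrt(-14 - 4/11)) = 1/(-253 + sqrt(-158/11)) = 1/(-253 + I*sqrt(1738)/11)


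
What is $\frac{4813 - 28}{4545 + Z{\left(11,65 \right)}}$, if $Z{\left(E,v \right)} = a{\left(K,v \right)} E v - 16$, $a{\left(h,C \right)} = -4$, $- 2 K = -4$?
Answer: $\frac{4785}{1669} \approx 2.867$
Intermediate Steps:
$K = 2$ ($K = \left(- \frac{1}{2}\right) \left(-4\right) = 2$)
$Z{\left(E,v \right)} = -16 - 4 E v$ ($Z{\left(E,v \right)} = - 4 E v - 16 = -16 - 4 E v$)
$\frac{4813 - 28}{4545 + Z{\left(11,65 \right)}} = \frac{4813 - 28}{4545 - \left(16 + 44 \cdot 65\right)} = \frac{4785}{4545 - 2876} = \frac{4785}{1669}$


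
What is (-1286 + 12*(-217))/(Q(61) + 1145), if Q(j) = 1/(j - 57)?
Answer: -15560/4581 ≈ -3.3966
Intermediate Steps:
Q(j) = 1/(-57 + j)
(-1286 + 12*(-217))/(Q(61) + 1145) = (-1286 + 12*(-217))/(1/(-57 + 61) + 1145) = (-1286 - 2604)/(1/4 + 1145) = -3890/(1/4 + 1145) = -3890/4581/4 = -3890*4/4581 = -15560/4581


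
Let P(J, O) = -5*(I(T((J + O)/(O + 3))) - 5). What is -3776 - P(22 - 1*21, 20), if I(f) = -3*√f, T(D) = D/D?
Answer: -3816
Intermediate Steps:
T(D) = 1
P(J, O) = 40 (P(J, O) = -5*(-3*√1 - 5) = -5*(-3*1 - 5) = -5*(-3 - 5) = -5*(-8) = 40)
-3776 - P(22 - 1*21, 20) = -3776 - 1*40 = -3776 - 40 = -3816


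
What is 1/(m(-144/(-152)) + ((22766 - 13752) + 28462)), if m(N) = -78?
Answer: 1/37398 ≈ 2.6739e-5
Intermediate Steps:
1/(m(-144/(-152)) + ((22766 - 13752) + 28462)) = 1/(-78 + ((22766 - 13752) + 28462)) = 1/(-78 + (9014 + 28462)) = 1/(-78 + 37476) = 1/37398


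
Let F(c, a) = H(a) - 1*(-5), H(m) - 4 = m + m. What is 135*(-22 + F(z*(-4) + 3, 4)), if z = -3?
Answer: -675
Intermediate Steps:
H(m) = 4 + 2*m (H(m) = 4 + (m + m) = 4 + 2*m)
F(c, a) = 9 + 2*a (F(c, a) = (4 + 2*a) - 1*(-5) = (4 + 2*a) + 5 = 9 + 2*a)
135*(-22 + F(z*(-4) + 3, 4)) = 135*(-22 + (9 + 2*4)) = 135*(-22 + (9 + 8)) = 135*(-22 + 17) = 135*(-5) = -675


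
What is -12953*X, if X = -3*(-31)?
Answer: -1204629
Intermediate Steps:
X = 93
-12953*X = -12953*93 = -1204629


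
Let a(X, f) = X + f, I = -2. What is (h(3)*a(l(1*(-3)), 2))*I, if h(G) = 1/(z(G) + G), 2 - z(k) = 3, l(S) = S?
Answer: 1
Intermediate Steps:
z(k) = -1 (z(k) = 2 - 1*3 = 2 - 3 = -1)
h(G) = 1/(-1 + G)
(h(3)*a(l(1*(-3)), 2))*I = ((1*(-3) + 2)/(-1 + 3))*(-2) = ((-3 + 2)/2)*(-2) = ((½)*(-1))*(-2) = -½*(-2) = 1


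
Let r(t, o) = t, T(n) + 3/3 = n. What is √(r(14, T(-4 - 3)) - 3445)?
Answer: I*√3431 ≈ 58.575*I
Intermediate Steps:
T(n) = -1 + n
√(r(14, T(-4 - 3)) - 3445) = √(14 - 3445) = √(-3431) = I*√3431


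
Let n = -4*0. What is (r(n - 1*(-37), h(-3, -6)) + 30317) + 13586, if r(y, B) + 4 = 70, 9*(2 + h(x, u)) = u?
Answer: 43969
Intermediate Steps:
n = 0
h(x, u) = -2 + u/9
r(y, B) = 66 (r(y, B) = -4 + 70 = 66)
(r(n - 1*(-37), h(-3, -6)) + 30317) + 13586 = (66 + 30317) + 13586 = 30383 + 13586 = 43969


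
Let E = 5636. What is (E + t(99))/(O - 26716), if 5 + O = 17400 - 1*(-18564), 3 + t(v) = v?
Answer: 5732/9243 ≈ 0.62014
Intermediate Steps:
t(v) = -3 + v
O = 35959 (O = -5 + (17400 - 1*(-18564)) = -5 + (17400 + 18564) = -5 + 35964 = 35959)
(E + t(99))/(O - 26716) = (5636 + (-3 + 99))/(35959 - 26716) = (5636 + 96)/9243 = 5732*(1/9243) = 5732/9243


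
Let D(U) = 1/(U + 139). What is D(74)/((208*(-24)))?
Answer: -1/1063296 ≈ -9.4047e-7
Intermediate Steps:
D(U) = 1/(139 + U)
D(74)/((208*(-24))) = 1/((139 + 74)*((208*(-24)))) = 1/(213*(-4992)) = (1/213)*(-1/4992) = -1/1063296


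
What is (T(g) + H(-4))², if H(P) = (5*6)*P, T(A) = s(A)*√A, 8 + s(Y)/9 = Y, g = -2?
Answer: -1800 + 21600*I*√2 ≈ -1800.0 + 30547.0*I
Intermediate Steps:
s(Y) = -72 + 9*Y
T(A) = √A*(-72 + 9*A) (T(A) = (-72 + 9*A)*√A = √A*(-72 + 9*A))
H(P) = 30*P
(T(g) + H(-4))² = (9*√(-2)*(-8 - 2) + 30*(-4))² = (9*(I*√2)*(-10) - 120)² = (-90*I*√2 - 120)² = (-120 - 90*I*√2)²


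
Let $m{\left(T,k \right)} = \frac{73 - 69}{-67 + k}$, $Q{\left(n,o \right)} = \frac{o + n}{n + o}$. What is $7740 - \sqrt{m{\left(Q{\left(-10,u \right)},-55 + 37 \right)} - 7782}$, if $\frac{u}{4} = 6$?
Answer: $7740 - \frac{i \sqrt{56225290}}{85} \approx 7740.0 - 88.216 i$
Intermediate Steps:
$u = 24$ ($u = 4 \cdot 6 = 24$)
$Q{\left(n,o \right)} = 1$ ($Q{\left(n,o \right)} = \frac{n + o}{n + o} = 1$)
$m{\left(T,k \right)} = \frac{4}{-67 + k}$
$7740 - \sqrt{m{\left(Q{\left(-10,u \right)},-55 + 37 \right)} - 7782} = 7740 - \sqrt{\frac{4}{-67 + \left(-55 + 37\right)} - 7782} = 7740 - \sqrt{\frac{4}{-67 - 18} - 7782} = 7740 - \sqrt{\frac{4}{-85} - 7782} = 7740 - \sqrt{4 \left(- \frac{1}{85}\right) - 7782} = 7740 - \sqrt{- \frac{4}{85} - 7782} = 7740 - \sqrt{- \frac{661474}{85}} = 7740 - \frac{i \sqrt{56225290}}{85}$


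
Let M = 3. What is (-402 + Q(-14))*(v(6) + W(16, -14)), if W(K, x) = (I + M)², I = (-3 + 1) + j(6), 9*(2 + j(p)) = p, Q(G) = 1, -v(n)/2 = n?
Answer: 42907/9 ≈ 4767.4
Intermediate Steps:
v(n) = -2*n
j(p) = -2 + p/9
I = -10/3 (I = (-3 + 1) + (-2 + (⅑)*6) = -2 + (-2 + ⅔) = -2 - 4/3 = -10/3 ≈ -3.3333)
W(K, x) = ⅑ (W(K, x) = (-10/3 + 3)² = (-⅓)² = ⅑)
(-402 + Q(-14))*(v(6) + W(16, -14)) = (-402 + 1)*(-2*6 + ⅑) = -401*(-12 + ⅑) = -401*(-107/9) = 42907/9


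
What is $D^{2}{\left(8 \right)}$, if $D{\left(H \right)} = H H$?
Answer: $4096$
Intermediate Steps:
$D{\left(H \right)} = H^{2}$
$D^{2}{\left(8 \right)} = \left(8^{2}\right)^{2} = 64^{2} = 4096$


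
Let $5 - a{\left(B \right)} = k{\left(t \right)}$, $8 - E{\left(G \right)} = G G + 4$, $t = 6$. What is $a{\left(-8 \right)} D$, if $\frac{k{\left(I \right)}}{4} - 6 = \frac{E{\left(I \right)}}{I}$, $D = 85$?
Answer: $\frac{595}{3} \approx 198.33$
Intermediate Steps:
$E{\left(G \right)} = 4 - G^{2}$ ($E{\left(G \right)} = 8 - \left(G G + 4\right) = 8 - \left(G^{2} + 4\right) = 8 - \left(4 + G^{2}\right) = 4 - G^{2}$)
$k{\left(I \right)} = 24 + \frac{4 \left(4 - I^{2}\right)}{I}$ ($k{\left(I \right)} = 24 + 4 \frac{4 - I^{2}}{I} = 24 + \frac{4 \left(4 - I^{2}\right)}{I}$)
$a{\left(B \right)} = \frac{7}{3}$ ($a{\left(B \right)} = 5 - \left(24 - 24 + \frac{16}{6}\right) = 5 - \left(24 - 24 + 16 \cdot \frac{1}{6}\right) = 5 - \left(24 - 24 + \frac{8}{3}\right) = 5 - \frac{8}{3} = \frac{7}{3}$)
$a{\left(-8 \right)} D = \frac{7}{3} \cdot 85 = \frac{595}{3}$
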